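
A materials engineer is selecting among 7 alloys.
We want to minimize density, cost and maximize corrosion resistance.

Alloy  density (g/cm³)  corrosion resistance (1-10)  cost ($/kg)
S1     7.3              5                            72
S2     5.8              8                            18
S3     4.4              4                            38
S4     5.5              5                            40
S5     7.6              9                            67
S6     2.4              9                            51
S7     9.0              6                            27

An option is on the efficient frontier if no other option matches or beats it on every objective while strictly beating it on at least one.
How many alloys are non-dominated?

4

S1: dominated by S2 (density 5.8≤7.3, corrosion resistance 8≥5, cost 18≤72).
S2: not dominated (best cost).
S3: not dominated.
S4: not dominated.
S5: dominated by S6 (density 2.4≤7.6, corrosion resistance 9≥9, cost 51≤67).
S6: not dominated (best density).
S7: dominated by S2 (density 5.8≤9.0, corrosion resistance 8≥6, cost 18≤27).
Pareto-optimal: S2, S3, S4, S6 → 4.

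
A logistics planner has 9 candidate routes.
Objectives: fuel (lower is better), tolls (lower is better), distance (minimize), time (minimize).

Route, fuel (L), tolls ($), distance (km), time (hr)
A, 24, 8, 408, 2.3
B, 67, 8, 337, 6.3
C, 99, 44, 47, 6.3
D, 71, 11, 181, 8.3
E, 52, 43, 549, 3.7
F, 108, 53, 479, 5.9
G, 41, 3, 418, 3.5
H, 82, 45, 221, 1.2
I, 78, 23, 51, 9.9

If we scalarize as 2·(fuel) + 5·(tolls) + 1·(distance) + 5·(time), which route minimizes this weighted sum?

A: 2·24 + 5·8 + 1·408 + 5·2.3 = 507.5
B: 2·67 + 5·8 + 1·337 + 5·6.3 = 542.5
C: 2·99 + 5·44 + 1·47 + 5·6.3 = 496.5
D: 2·71 + 5·11 + 1·181 + 5·8.3 = 419.5
E: 2·52 + 5·43 + 1·549 + 5·3.7 = 886.5
F: 2·108 + 5·53 + 1·479 + 5·5.9 = 989.5
G: 2·41 + 5·3 + 1·418 + 5·3.5 = 532.5
H: 2·82 + 5·45 + 1·221 + 5·1.2 = 616.0
I: 2·78 + 5·23 + 1·51 + 5·9.9 = 371.5
Lowest: I at 371.5.

I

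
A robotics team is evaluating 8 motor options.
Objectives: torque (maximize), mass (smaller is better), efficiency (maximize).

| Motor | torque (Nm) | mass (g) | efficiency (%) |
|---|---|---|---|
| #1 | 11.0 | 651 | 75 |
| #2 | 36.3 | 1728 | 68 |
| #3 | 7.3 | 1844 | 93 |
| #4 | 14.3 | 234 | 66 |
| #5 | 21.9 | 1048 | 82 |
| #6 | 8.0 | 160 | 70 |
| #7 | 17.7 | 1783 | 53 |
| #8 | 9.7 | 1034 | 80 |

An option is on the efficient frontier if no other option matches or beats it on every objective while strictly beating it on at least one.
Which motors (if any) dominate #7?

#2, #5

#2: torque 36.3≥17.7, mass 1728≤1783, efficiency 68≥53 — dominates #7.
#5: torque 21.9≥17.7, mass 1048≤1783, efficiency 82≥53 — dominates #7.
Others (#1, #3, #4, #6, #8) are each worse than #7 on at least one objective.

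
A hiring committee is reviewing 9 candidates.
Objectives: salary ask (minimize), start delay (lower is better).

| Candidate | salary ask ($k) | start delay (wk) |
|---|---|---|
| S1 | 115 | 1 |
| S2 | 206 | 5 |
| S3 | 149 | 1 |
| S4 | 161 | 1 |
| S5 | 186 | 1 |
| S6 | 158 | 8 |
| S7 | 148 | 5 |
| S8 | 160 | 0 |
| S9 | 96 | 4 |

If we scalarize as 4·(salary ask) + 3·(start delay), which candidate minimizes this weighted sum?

S9

S1: 4·115 + 3·1 = 463
S2: 4·206 + 3·5 = 839
S3: 4·149 + 3·1 = 599
S4: 4·161 + 3·1 = 647
S5: 4·186 + 3·1 = 747
S6: 4·158 + 3·8 = 656
S7: 4·148 + 3·5 = 607
S8: 4·160 + 3·0 = 640
S9: 4·96 + 3·4 = 396
Lowest: S9 at 396.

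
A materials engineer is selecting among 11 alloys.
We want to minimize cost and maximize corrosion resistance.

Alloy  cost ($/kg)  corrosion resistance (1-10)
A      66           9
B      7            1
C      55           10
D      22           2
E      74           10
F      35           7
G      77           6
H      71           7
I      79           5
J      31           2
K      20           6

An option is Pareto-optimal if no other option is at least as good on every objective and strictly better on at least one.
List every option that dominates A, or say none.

C

C: cost 55≤66, corrosion resistance 10≥9 — dominates A.
Others (B, D, E, F, G, H, I, J, K) are each worse than A on at least one objective.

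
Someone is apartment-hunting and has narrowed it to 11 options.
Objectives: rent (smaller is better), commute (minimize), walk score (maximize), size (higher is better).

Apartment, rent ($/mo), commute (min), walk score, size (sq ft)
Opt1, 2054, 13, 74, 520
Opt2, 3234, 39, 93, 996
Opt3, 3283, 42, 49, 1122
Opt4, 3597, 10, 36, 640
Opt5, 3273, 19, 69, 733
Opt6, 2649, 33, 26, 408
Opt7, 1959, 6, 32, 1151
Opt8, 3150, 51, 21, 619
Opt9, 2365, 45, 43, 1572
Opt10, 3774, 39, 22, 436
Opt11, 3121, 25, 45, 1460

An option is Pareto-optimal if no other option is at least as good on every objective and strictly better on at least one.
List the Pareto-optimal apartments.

Opt1, Opt2, Opt3, Opt4, Opt5, Opt7, Opt9, Opt11

Opt1: not dominated.
Opt2: not dominated (best walk score).
Opt3: not dominated.
Opt4: not dominated.
Opt5: not dominated.
Opt6: dominated by Opt1 (rent 2054≤2649, commute 13≤33, walk score 74≥26, size 520≥408).
Opt7: not dominated (best rent).
Opt8: dominated by Opt7 (rent 1959≤3150, commute 6≤51, walk score 32≥21, size 1151≥619).
Opt9: not dominated (best size).
Opt10: dominated by Opt1 (rent 2054≤3774, commute 13≤39, walk score 74≥22, size 520≥436).
Opt11: not dominated.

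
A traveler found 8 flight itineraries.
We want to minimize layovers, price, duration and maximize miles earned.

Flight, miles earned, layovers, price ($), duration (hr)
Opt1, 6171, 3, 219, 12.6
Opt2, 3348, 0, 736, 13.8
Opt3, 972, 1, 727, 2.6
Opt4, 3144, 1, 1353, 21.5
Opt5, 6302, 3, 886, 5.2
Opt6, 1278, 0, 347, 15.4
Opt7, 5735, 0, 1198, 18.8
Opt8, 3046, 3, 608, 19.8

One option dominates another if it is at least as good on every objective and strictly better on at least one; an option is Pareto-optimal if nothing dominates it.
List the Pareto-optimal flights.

Opt1: not dominated (best price).
Opt2: not dominated.
Opt3: not dominated (best duration).
Opt4: dominated by Opt2 (miles earned 3348≥3144, layovers 0≤1, price 736≤1353, duration 13.8≤21.5).
Opt5: not dominated (best miles earned).
Opt6: not dominated.
Opt7: not dominated.
Opt8: dominated by Opt1 (miles earned 6171≥3046, layovers 3≤3, price 219≤608, duration 12.6≤19.8).

Opt1, Opt2, Opt3, Opt5, Opt6, Opt7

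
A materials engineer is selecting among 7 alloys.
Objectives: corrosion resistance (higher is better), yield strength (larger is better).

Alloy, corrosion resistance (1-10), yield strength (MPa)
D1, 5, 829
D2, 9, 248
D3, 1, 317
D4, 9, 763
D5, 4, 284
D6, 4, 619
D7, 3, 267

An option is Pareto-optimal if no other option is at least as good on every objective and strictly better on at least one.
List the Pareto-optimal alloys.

D1, D4

D1: not dominated (best yield strength).
D2: dominated by D4 (corrosion resistance 9≥9, yield strength 763≥248).
D3: dominated by D1 (corrosion resistance 5≥1, yield strength 829≥317).
D4: not dominated.
D5: dominated by D1 (corrosion resistance 5≥4, yield strength 829≥284).
D6: dominated by D1 (corrosion resistance 5≥4, yield strength 829≥619).
D7: dominated by D1 (corrosion resistance 5≥3, yield strength 829≥267).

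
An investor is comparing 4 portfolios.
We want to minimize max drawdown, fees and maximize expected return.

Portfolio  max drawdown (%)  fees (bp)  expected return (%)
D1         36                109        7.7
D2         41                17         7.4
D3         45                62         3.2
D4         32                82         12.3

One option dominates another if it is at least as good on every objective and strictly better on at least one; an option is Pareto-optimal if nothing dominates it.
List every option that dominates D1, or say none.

D4

D4: max drawdown 32≤36, fees 82≤109, expected return 12.3≥7.7 — dominates D1.
Others (D2, D3) are each worse than D1 on at least one objective.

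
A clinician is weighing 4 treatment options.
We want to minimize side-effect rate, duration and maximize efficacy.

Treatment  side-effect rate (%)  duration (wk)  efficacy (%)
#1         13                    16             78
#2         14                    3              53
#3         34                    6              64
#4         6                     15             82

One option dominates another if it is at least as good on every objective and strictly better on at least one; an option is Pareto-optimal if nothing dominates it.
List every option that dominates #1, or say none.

#4

#4: side-effect rate 6≤13, duration 15≤16, efficacy 82≥78 — dominates #1.
Others (#2, #3) are each worse than #1 on at least one objective.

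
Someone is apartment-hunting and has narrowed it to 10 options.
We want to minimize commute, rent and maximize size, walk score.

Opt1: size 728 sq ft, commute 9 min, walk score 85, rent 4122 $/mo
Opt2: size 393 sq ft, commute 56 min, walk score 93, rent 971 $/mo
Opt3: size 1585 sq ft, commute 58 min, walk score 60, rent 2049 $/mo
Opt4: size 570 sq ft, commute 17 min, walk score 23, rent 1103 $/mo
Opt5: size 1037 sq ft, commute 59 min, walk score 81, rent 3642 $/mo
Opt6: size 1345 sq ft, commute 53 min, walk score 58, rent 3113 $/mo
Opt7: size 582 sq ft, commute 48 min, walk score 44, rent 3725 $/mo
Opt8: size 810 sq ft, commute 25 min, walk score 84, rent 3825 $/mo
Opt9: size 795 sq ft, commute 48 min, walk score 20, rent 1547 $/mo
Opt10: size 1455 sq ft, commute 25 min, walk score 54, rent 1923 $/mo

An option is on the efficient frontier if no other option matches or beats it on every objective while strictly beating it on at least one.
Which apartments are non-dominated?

Opt1, Opt2, Opt3, Opt4, Opt5, Opt6, Opt8, Opt9, Opt10

Opt1: not dominated (best commute).
Opt2: not dominated (best walk score).
Opt3: not dominated (best size).
Opt4: not dominated.
Opt5: not dominated.
Opt6: not dominated.
Opt7: dominated by Opt10 (size 1455≥582, commute 25≤48, walk score 54≥44, rent 1923≤3725).
Opt8: not dominated.
Opt9: not dominated.
Opt10: not dominated.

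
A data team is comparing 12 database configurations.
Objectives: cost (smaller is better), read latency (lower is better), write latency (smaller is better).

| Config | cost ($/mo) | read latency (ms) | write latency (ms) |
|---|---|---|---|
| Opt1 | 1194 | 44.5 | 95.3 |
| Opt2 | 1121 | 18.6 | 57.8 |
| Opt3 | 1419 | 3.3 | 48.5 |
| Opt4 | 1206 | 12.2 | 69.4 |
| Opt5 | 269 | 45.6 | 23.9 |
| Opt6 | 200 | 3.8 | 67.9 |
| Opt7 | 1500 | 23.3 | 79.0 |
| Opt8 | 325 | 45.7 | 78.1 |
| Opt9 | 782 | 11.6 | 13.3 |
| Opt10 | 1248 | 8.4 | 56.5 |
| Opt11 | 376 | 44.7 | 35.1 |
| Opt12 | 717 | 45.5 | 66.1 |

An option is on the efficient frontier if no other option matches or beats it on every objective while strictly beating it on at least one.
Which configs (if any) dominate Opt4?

Opt6, Opt9

Opt6: cost 200≤1206, read latency 3.8≤12.2, write latency 67.9≤69.4 — dominates Opt4.
Opt9: cost 782≤1206, read latency 11.6≤12.2, write latency 13.3≤69.4 — dominates Opt4.
Others (Opt1, Opt2, Opt3, Opt5, Opt7, Opt8, Opt10, Opt11, Opt12) are each worse than Opt4 on at least one objective.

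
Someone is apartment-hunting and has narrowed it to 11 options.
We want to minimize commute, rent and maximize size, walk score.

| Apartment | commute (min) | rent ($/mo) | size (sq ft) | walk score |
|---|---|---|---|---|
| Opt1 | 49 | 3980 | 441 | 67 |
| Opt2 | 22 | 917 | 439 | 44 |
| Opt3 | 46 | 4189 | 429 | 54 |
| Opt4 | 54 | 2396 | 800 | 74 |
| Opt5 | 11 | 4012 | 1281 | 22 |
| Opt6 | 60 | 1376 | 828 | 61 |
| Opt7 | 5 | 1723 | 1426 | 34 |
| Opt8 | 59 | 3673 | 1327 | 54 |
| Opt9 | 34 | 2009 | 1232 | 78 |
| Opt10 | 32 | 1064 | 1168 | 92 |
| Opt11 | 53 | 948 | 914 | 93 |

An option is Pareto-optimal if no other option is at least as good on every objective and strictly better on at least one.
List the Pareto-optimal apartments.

Opt1: dominated by Opt9 (commute 34≤49, rent 2009≤3980, size 1232≥441, walk score 78≥67).
Opt2: not dominated (best rent).
Opt3: dominated by Opt9 (commute 34≤46, rent 2009≤4189, size 1232≥429, walk score 78≥54).
Opt4: dominated by Opt9 (commute 34≤54, rent 2009≤2396, size 1232≥800, walk score 78≥74).
Opt5: dominated by Opt7 (commute 5≤11, rent 1723≤4012, size 1426≥1281, walk score 34≥22).
Opt6: dominated by Opt10 (commute 32≤60, rent 1064≤1376, size 1168≥828, walk score 92≥61).
Opt7: not dominated (best commute).
Opt8: not dominated.
Opt9: not dominated.
Opt10: not dominated.
Opt11: not dominated (best walk score).

Opt2, Opt7, Opt8, Opt9, Opt10, Opt11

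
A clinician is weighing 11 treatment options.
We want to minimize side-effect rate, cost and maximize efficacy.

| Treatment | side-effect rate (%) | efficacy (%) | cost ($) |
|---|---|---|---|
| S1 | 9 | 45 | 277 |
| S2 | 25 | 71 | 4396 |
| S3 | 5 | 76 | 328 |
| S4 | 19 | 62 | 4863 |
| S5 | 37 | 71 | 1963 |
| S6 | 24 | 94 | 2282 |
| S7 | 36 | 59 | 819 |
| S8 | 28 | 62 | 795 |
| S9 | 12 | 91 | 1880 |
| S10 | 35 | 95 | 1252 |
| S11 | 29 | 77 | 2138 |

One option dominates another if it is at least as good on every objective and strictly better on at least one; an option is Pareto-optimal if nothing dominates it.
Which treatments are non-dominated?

S1: not dominated (best cost).
S2: dominated by S3 (side-effect rate 5≤25, efficacy 76≥71, cost 328≤4396).
S3: not dominated (best side-effect rate).
S4: dominated by S3 (side-effect rate 5≤19, efficacy 76≥62, cost 328≤4863).
S5: dominated by S3 (side-effect rate 5≤37, efficacy 76≥71, cost 328≤1963).
S6: not dominated.
S7: dominated by S3 (side-effect rate 5≤36, efficacy 76≥59, cost 328≤819).
S8: dominated by S3 (side-effect rate 5≤28, efficacy 76≥62, cost 328≤795).
S9: not dominated.
S10: not dominated (best efficacy).
S11: dominated by S9 (side-effect rate 12≤29, efficacy 91≥77, cost 1880≤2138).

S1, S3, S6, S9, S10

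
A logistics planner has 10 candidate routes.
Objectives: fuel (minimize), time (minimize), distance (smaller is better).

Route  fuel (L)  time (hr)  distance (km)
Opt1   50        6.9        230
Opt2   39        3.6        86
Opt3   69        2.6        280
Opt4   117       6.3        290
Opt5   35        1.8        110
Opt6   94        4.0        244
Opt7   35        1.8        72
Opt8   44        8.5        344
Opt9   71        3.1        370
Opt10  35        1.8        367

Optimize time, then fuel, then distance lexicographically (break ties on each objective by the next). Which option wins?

Opt7

First minimize time: best is 1.8, kept {Opt5, Opt7, Opt10}.
Then minimize fuel: best is 35, kept {Opt5, Opt7, Opt10}.
Then minimize distance: best is 72, kept {Opt7}.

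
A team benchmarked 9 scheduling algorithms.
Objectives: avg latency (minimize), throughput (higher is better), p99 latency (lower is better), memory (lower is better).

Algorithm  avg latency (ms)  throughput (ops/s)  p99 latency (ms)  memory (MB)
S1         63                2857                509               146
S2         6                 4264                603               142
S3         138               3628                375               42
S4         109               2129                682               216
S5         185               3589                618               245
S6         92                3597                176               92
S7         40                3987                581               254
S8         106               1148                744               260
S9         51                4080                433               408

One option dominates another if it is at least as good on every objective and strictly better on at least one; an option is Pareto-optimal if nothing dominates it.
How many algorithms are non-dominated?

6

S1: not dominated.
S2: not dominated (best avg latency).
S3: not dominated (best memory).
S4: dominated by S1 (avg latency 63≤109, throughput 2857≥2129, p99 latency 509≤682, memory 146≤216).
S5: dominated by S2 (avg latency 6≤185, throughput 4264≥3589, p99 latency 603≤618, memory 142≤245).
S6: not dominated (best p99 latency).
S7: not dominated.
S8: dominated by S1 (avg latency 63≤106, throughput 2857≥1148, p99 latency 509≤744, memory 146≤260).
S9: not dominated.
Pareto-optimal: S1, S2, S3, S6, S7, S9 → 6.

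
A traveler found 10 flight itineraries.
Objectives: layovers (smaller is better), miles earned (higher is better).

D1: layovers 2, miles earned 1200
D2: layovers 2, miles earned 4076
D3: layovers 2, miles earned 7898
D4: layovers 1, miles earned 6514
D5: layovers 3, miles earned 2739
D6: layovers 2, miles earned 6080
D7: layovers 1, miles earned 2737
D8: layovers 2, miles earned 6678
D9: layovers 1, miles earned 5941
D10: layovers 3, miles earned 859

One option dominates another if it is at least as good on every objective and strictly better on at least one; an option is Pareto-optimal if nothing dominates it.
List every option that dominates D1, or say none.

D2: layovers 2≤2, miles earned 4076≥1200 — dominates D1.
D3: layovers 2≤2, miles earned 7898≥1200 — dominates D1.
D4: layovers 1≤2, miles earned 6514≥1200 — dominates D1.
D6: layovers 2≤2, miles earned 6080≥1200 — dominates D1.
D7: layovers 1≤2, miles earned 2737≥1200 — dominates D1.
D8: layovers 2≤2, miles earned 6678≥1200 — dominates D1.
D9: layovers 1≤2, miles earned 5941≥1200 — dominates D1.
Others (D5, D10) are each worse than D1 on at least one objective.

D2, D3, D4, D6, D7, D8, D9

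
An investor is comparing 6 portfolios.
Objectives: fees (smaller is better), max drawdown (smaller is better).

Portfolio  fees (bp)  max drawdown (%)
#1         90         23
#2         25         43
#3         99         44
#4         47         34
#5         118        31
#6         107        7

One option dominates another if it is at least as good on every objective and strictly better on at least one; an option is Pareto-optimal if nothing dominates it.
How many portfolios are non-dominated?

#1: not dominated.
#2: not dominated (best fees).
#3: dominated by #1 (fees 90≤99, max drawdown 23≤44).
#4: not dominated.
#5: dominated by #1 (fees 90≤118, max drawdown 23≤31).
#6: not dominated (best max drawdown).
Pareto-optimal: #1, #2, #4, #6 → 4.

4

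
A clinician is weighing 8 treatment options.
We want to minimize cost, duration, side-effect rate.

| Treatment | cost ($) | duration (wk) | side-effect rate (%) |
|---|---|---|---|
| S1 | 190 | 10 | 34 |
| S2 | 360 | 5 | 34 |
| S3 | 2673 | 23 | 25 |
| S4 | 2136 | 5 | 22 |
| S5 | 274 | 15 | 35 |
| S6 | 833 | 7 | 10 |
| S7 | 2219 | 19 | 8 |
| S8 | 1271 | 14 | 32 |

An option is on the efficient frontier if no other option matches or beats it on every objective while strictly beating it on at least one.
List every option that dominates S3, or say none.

S4: cost 2136≤2673, duration 5≤23, side-effect rate 22≤25 — dominates S3.
S6: cost 833≤2673, duration 7≤23, side-effect rate 10≤25 — dominates S3.
S7: cost 2219≤2673, duration 19≤23, side-effect rate 8≤25 — dominates S3.
Others (S1, S2, S5, S8) are each worse than S3 on at least one objective.

S4, S6, S7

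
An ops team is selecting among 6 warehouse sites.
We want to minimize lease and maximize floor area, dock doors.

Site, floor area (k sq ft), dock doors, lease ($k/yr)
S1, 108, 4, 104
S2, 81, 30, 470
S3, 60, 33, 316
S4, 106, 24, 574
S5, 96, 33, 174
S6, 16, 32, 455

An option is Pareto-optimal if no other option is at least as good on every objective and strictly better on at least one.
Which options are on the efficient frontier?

S1, S4, S5

S1: not dominated (best floor area).
S2: dominated by S5 (floor area 96≥81, dock doors 33≥30, lease 174≤470).
S3: dominated by S5 (floor area 96≥60, dock doors 33≥33, lease 174≤316).
S4: not dominated.
S5: not dominated.
S6: dominated by S3 (floor area 60≥16, dock doors 33≥32, lease 316≤455).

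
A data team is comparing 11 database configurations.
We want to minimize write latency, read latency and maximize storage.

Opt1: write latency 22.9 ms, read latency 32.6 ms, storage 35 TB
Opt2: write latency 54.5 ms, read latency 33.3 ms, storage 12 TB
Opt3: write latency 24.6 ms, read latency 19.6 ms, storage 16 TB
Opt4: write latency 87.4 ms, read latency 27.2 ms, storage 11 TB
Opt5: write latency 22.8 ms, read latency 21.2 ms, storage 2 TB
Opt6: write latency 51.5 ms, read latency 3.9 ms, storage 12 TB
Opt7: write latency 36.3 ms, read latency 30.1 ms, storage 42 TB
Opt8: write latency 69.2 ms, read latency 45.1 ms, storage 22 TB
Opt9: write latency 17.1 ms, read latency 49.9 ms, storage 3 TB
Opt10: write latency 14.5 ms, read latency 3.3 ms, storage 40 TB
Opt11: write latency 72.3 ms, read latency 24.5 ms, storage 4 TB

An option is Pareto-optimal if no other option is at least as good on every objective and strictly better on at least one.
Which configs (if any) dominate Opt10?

none

Opt1: worse on write latency (22.9 vs 14.5).
Opt2: worse on write latency (54.5 vs 14.5).
Opt3: worse on write latency (24.6 vs 14.5).
Opt4: worse on write latency (87.4 vs 14.5).
Opt5: worse on write latency (22.8 vs 14.5).
Opt6: worse on write latency (51.5 vs 14.5).
Opt7: worse on write latency (36.3 vs 14.5).
Opt8: worse on write latency (69.2 vs 14.5).
Opt9: worse on write latency (17.1 vs 14.5).
Opt11: worse on write latency (72.3 vs 14.5).
No option dominates Opt10.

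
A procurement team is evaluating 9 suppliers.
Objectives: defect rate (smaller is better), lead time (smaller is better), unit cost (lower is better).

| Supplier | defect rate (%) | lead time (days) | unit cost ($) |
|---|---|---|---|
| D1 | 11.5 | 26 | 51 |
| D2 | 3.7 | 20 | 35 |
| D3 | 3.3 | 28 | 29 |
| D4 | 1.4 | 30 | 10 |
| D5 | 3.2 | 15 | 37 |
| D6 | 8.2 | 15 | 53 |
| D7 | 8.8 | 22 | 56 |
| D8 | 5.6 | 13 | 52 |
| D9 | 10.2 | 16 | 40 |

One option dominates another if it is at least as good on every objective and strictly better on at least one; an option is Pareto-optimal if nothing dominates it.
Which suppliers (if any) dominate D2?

none

D1: worse on defect rate (11.5 vs 3.7).
D3: worse on lead time (28 vs 20).
D4: worse on lead time (30 vs 20).
D5: worse on unit cost (37 vs 35).
D6: worse on defect rate (8.2 vs 3.7).
D7: worse on defect rate (8.8 vs 3.7).
D8: worse on defect rate (5.6 vs 3.7).
D9: worse on defect rate (10.2 vs 3.7).
No option dominates D2.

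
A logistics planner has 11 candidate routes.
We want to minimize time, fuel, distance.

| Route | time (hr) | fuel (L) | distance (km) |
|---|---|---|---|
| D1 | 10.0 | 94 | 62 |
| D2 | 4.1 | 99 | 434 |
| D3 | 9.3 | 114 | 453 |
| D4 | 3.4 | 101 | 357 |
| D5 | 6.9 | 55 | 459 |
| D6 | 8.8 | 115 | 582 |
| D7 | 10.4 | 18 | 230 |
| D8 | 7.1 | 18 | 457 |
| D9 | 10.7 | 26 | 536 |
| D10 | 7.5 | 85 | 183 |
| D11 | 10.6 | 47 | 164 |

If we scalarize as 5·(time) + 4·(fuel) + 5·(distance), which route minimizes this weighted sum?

D1

D1: 5·10.0 + 4·94 + 5·62 = 736.0
D2: 5·4.1 + 4·99 + 5·434 = 2586.5
D3: 5·9.3 + 4·114 + 5·453 = 2767.5
D4: 5·3.4 + 4·101 + 5·357 = 2206.0
D5: 5·6.9 + 4·55 + 5·459 = 2549.5
D6: 5·8.8 + 4·115 + 5·582 = 3414.0
D7: 5·10.4 + 4·18 + 5·230 = 1274.0
D8: 5·7.1 + 4·18 + 5·457 = 2392.5
D9: 5·10.7 + 4·26 + 5·536 = 2837.5
D10: 5·7.5 + 4·85 + 5·183 = 1292.5
D11: 5·10.6 + 4·47 + 5·164 = 1061.0
Lowest: D1 at 736.0.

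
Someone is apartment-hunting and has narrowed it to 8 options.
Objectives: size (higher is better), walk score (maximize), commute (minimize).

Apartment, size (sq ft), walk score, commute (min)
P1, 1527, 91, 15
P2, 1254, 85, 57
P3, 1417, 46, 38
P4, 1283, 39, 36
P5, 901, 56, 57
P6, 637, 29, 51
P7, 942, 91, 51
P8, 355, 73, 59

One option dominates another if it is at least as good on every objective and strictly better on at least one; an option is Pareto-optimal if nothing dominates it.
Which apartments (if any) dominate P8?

P1, P2, P7

P1: size 1527≥355, walk score 91≥73, commute 15≤59 — dominates P8.
P2: size 1254≥355, walk score 85≥73, commute 57≤59 — dominates P8.
P7: size 942≥355, walk score 91≥73, commute 51≤59 — dominates P8.
Others (P3, P4, P5, P6) are each worse than P8 on at least one objective.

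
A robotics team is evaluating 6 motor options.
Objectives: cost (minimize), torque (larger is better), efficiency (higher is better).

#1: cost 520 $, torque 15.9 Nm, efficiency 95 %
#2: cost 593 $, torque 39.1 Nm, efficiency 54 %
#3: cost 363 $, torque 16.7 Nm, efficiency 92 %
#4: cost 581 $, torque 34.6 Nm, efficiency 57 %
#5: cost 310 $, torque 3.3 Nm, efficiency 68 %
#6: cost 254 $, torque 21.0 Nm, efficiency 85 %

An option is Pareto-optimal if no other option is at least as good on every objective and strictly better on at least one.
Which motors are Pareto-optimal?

#1: not dominated (best efficiency).
#2: not dominated (best torque).
#3: not dominated.
#4: not dominated.
#5: dominated by #6 (cost 254≤310, torque 21.0≥3.3, efficiency 85≥68).
#6: not dominated (best cost).

#1, #2, #3, #4, #6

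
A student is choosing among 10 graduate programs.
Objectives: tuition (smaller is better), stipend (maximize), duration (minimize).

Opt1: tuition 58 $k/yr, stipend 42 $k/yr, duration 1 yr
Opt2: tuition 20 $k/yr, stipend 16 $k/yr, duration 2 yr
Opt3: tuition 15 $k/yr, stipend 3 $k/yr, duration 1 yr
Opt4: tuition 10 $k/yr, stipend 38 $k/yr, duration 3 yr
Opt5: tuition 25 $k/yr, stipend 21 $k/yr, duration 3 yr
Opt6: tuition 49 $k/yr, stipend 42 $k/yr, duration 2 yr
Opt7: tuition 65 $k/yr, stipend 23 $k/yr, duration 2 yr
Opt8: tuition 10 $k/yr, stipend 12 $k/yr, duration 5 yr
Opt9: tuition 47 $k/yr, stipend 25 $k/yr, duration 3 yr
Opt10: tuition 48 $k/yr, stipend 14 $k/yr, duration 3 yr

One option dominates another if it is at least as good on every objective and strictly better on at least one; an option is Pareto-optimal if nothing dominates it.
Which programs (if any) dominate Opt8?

Opt4

Opt4: tuition 10≤10, stipend 38≥12, duration 3≤5 — dominates Opt8.
Others (Opt1, Opt2, Opt3, Opt5, Opt6, Opt7, Opt9, Opt10) are each worse than Opt8 on at least one objective.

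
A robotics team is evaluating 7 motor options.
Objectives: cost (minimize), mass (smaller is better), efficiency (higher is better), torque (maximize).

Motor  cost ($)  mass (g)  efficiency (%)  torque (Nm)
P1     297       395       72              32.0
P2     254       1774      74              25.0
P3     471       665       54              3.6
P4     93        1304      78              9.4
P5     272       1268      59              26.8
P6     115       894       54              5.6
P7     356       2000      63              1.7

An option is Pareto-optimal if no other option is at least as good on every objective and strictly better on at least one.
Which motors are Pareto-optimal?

P1, P2, P4, P5, P6

P1: not dominated (best mass).
P2: not dominated.
P3: dominated by P1 (cost 297≤471, mass 395≤665, efficiency 72≥54, torque 32.0≥3.6).
P4: not dominated (best cost).
P5: not dominated.
P6: not dominated.
P7: dominated by P1 (cost 297≤356, mass 395≤2000, efficiency 72≥63, torque 32.0≥1.7).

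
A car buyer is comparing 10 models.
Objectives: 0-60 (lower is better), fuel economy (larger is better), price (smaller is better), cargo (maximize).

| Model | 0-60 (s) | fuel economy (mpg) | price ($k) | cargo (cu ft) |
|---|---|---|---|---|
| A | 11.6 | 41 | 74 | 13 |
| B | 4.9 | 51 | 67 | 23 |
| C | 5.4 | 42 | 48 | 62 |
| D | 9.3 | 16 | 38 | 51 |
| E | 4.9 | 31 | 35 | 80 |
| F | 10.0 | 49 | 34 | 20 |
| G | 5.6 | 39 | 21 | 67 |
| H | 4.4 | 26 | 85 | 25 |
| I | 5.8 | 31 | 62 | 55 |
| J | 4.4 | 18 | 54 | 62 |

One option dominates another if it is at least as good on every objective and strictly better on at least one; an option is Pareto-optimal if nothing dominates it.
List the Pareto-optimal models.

B, C, E, F, G, H, J

A: dominated by B (0-60 4.9≤11.6, fuel economy 51≥41, price 67≤74, cargo 23≥13).
B: not dominated (best fuel economy).
C: not dominated.
D: dominated by E (0-60 4.9≤9.3, fuel economy 31≥16, price 35≤38, cargo 80≥51).
E: not dominated (best cargo).
F: not dominated.
G: not dominated (best price).
H: not dominated.
I: dominated by C (0-60 5.4≤5.8, fuel economy 42≥31, price 48≤62, cargo 62≥55).
J: not dominated.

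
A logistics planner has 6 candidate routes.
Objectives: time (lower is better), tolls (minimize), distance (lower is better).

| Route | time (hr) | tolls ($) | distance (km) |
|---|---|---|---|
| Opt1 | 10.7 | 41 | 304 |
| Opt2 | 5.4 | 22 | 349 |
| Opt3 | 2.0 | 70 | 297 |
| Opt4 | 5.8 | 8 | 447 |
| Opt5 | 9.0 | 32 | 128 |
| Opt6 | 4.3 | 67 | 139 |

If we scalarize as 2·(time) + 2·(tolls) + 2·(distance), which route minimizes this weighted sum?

Opt5

Opt1: 2·10.7 + 2·41 + 2·304 = 711.4
Opt2: 2·5.4 + 2·22 + 2·349 = 752.8
Opt3: 2·2.0 + 2·70 + 2·297 = 738.0
Opt4: 2·5.8 + 2·8 + 2·447 = 921.6
Opt5: 2·9.0 + 2·32 + 2·128 = 338.0
Opt6: 2·4.3 + 2·67 + 2·139 = 420.6
Lowest: Opt5 at 338.0.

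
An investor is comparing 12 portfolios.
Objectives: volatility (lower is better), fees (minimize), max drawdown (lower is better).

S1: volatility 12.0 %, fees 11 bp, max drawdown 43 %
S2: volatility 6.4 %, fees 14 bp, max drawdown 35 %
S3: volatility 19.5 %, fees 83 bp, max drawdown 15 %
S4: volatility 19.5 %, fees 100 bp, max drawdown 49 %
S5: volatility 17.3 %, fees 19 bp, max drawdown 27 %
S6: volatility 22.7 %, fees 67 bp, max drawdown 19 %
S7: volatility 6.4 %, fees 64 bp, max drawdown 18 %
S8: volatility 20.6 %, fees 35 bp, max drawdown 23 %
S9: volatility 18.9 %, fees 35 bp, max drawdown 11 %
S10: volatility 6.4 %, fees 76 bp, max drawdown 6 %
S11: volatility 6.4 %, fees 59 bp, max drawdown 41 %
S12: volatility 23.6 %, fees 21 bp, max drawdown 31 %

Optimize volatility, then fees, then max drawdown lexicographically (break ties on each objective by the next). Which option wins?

First minimize volatility: best is 6.4, kept {S2, S7, S10, S11}.
Then minimize fees: best is 14, kept {S2}.

S2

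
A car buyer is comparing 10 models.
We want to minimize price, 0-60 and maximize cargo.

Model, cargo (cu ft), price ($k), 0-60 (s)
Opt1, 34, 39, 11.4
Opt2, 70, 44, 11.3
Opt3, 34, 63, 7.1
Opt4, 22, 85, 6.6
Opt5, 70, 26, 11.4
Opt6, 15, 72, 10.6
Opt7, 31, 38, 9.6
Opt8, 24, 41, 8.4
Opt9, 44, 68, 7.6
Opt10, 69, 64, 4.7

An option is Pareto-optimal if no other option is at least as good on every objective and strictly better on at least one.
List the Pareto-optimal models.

Opt1: dominated by Opt5 (cargo 70≥34, price 26≤39, 0-60 11.4≤11.4).
Opt2: not dominated.
Opt3: not dominated.
Opt4: dominated by Opt10 (cargo 69≥22, price 64≤85, 0-60 4.7≤6.6).
Opt5: not dominated (best price).
Opt6: dominated by Opt3 (cargo 34≥15, price 63≤72, 0-60 7.1≤10.6).
Opt7: not dominated.
Opt8: not dominated.
Opt9: dominated by Opt10 (cargo 69≥44, price 64≤68, 0-60 4.7≤7.6).
Opt10: not dominated (best 0-60).

Opt2, Opt3, Opt5, Opt7, Opt8, Opt10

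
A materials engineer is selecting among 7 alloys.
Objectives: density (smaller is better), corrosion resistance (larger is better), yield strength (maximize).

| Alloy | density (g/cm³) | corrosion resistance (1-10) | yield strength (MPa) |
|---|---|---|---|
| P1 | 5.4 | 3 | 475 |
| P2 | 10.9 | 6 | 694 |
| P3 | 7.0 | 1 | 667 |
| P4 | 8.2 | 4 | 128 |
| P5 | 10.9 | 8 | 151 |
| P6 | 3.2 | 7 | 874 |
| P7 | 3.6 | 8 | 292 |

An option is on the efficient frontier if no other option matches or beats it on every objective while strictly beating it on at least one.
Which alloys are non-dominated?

P6, P7

P1: dominated by P6 (density 3.2≤5.4, corrosion resistance 7≥3, yield strength 874≥475).
P2: dominated by P6 (density 3.2≤10.9, corrosion resistance 7≥6, yield strength 874≥694).
P3: dominated by P6 (density 3.2≤7.0, corrosion resistance 7≥1, yield strength 874≥667).
P4: dominated by P6 (density 3.2≤8.2, corrosion resistance 7≥4, yield strength 874≥128).
P5: dominated by P7 (density 3.6≤10.9, corrosion resistance 8≥8, yield strength 292≥151).
P6: not dominated (best density).
P7: not dominated.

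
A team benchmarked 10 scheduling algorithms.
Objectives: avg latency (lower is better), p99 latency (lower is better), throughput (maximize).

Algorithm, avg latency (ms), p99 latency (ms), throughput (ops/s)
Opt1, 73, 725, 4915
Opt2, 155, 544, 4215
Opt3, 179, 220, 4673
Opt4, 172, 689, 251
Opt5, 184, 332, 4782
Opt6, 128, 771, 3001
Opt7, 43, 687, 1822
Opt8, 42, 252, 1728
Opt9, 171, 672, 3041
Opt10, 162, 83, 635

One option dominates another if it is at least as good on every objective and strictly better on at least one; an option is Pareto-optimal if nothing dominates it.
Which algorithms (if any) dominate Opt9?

Opt2

Opt2: avg latency 155≤171, p99 latency 544≤672, throughput 4215≥3041 — dominates Opt9.
Others (Opt1, Opt3, Opt4, Opt5, Opt6, Opt7, Opt8, Opt10) are each worse than Opt9 on at least one objective.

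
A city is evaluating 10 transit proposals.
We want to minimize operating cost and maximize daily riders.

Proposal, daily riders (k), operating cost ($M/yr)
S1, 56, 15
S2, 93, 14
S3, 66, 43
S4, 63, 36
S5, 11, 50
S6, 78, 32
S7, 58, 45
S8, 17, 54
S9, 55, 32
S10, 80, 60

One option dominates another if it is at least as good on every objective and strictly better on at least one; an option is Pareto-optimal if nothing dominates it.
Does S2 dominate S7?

S2 vs S7: daily riders 93≥58, operating cost 14≤45 — S2 is at least as good on every objective with at least one strict improvement.

Yes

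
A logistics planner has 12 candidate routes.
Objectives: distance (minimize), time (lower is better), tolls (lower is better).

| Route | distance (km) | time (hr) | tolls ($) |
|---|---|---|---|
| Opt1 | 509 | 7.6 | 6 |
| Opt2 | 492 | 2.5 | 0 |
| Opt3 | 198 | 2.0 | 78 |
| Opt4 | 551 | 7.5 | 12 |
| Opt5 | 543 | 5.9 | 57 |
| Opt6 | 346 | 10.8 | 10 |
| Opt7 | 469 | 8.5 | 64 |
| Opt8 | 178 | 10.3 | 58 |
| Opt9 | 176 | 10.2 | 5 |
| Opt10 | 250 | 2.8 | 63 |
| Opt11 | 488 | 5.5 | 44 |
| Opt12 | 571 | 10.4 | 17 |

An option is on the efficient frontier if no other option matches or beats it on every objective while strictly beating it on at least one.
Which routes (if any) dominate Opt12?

Opt1: distance 509≤571, time 7.6≤10.4, tolls 6≤17 — dominates Opt12.
Opt2: distance 492≤571, time 2.5≤10.4, tolls 0≤17 — dominates Opt12.
Opt4: distance 551≤571, time 7.5≤10.4, tolls 12≤17 — dominates Opt12.
Opt9: distance 176≤571, time 10.2≤10.4, tolls 5≤17 — dominates Opt12.
Others (Opt3, Opt5, Opt6, Opt7, Opt8, Opt10, Opt11) are each worse than Opt12 on at least one objective.

Opt1, Opt2, Opt4, Opt9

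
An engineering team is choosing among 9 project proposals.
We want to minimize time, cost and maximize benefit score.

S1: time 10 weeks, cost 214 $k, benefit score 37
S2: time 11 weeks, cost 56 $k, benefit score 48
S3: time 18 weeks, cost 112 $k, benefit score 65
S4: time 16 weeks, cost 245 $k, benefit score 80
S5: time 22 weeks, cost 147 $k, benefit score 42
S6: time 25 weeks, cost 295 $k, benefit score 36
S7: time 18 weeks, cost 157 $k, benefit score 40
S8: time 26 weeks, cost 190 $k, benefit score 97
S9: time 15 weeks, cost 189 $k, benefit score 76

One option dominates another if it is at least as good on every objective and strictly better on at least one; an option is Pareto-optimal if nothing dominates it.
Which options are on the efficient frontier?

S1, S2, S3, S4, S8, S9

S1: not dominated (best time).
S2: not dominated (best cost).
S3: not dominated.
S4: not dominated.
S5: dominated by S2 (time 11≤22, cost 56≤147, benefit score 48≥42).
S6: dominated by S1 (time 10≤25, cost 214≤295, benefit score 37≥36).
S7: dominated by S2 (time 11≤18, cost 56≤157, benefit score 48≥40).
S8: not dominated (best benefit score).
S9: not dominated.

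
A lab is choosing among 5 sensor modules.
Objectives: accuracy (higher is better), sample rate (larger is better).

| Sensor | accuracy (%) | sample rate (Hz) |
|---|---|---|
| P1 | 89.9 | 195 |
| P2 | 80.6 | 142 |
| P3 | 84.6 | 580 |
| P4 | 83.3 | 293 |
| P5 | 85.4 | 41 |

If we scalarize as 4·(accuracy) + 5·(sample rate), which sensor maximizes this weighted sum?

P3

P1: 4·89.9 + 5·195 = 1334.6
P2: 4·80.6 + 5·142 = 1032.4
P3: 4·84.6 + 5·580 = 3238.4
P4: 4·83.3 + 5·293 = 1798.2
P5: 4·85.4 + 5·41 = 546.6
Highest: P3 at 3238.4.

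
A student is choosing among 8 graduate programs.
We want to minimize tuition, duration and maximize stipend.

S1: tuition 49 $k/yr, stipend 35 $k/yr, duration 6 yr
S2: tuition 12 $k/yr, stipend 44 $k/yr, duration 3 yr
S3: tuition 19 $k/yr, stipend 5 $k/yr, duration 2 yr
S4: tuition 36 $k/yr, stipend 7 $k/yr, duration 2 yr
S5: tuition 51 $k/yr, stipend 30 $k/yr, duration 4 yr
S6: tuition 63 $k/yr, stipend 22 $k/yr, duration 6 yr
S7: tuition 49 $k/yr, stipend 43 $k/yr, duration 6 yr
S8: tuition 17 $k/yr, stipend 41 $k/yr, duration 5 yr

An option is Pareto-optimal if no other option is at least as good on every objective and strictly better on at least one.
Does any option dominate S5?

Yes

S2 vs S5: tuition 12≤51, stipend 44≥30, duration 3≤4 — S2 is at least as good on every objective and strictly better on at least one, so S2 dominates S5.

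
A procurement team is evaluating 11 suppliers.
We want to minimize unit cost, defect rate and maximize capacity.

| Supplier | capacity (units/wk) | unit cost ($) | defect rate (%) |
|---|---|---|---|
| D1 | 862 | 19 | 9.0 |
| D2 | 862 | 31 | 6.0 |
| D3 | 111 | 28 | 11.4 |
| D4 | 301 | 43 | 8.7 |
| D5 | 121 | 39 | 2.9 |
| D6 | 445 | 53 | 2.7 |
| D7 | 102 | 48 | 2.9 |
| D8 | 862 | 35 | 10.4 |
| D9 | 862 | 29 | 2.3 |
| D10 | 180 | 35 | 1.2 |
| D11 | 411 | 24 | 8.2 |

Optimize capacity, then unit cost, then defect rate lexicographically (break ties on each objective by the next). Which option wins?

First maximize capacity: best is 862, kept {D1, D2, D8, D9}.
Then minimize unit cost: best is 19, kept {D1}.

D1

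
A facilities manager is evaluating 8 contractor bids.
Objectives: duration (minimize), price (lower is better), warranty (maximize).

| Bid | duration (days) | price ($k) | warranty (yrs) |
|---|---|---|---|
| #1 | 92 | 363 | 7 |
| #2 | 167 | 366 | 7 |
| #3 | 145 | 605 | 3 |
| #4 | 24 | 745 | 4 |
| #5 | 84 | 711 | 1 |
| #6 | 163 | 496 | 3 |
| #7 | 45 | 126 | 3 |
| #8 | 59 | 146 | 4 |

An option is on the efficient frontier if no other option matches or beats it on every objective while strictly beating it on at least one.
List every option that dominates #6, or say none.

#1, #7, #8

#1: duration 92≤163, price 363≤496, warranty 7≥3 — dominates #6.
#7: duration 45≤163, price 126≤496, warranty 3≥3 — dominates #6.
#8: duration 59≤163, price 146≤496, warranty 4≥3 — dominates #6.
Others (#2, #3, #4, #5) are each worse than #6 on at least one objective.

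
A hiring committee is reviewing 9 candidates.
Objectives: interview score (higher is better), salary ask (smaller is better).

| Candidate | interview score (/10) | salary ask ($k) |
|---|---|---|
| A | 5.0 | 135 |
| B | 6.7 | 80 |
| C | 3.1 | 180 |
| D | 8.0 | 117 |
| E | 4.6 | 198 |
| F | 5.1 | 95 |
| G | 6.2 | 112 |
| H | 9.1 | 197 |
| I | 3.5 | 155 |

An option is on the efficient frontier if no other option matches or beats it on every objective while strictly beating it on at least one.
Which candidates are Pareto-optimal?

A: dominated by B (interview score 6.7≥5.0, salary ask 80≤135).
B: not dominated (best salary ask).
C: dominated by A (interview score 5.0≥3.1, salary ask 135≤180).
D: not dominated.
E: dominated by A (interview score 5.0≥4.6, salary ask 135≤198).
F: dominated by B (interview score 6.7≥5.1, salary ask 80≤95).
G: dominated by B (interview score 6.7≥6.2, salary ask 80≤112).
H: not dominated (best interview score).
I: dominated by A (interview score 5.0≥3.5, salary ask 135≤155).

B, D, H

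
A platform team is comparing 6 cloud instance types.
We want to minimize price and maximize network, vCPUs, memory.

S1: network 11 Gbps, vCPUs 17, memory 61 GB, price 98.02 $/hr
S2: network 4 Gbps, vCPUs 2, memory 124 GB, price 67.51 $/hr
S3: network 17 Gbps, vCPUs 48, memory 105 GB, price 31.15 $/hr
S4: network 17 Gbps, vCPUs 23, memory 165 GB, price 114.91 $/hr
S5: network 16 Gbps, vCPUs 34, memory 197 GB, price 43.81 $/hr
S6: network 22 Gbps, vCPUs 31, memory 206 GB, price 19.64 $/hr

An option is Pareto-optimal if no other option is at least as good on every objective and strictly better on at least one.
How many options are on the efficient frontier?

S1: dominated by S3 (network 17≥11, vCPUs 48≥17, memory 105≥61, price 31.15≤98.02).
S2: dominated by S5 (network 16≥4, vCPUs 34≥2, memory 197≥124, price 43.81≤67.51).
S3: not dominated (best vCPUs).
S4: dominated by S6 (network 22≥17, vCPUs 31≥23, memory 206≥165, price 19.64≤114.91).
S5: not dominated.
S6: not dominated (best network).
Pareto-optimal: S3, S5, S6 → 3.

3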